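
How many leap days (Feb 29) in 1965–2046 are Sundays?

3

Leap years in 1965–2046: 20 of them.
Feb 29 weekday advances by 5 (mod 7) from one leap year to the next four years later (or differs when a century non-leap intervenes).
Leap-day weekdays: 1968:Thu 1972:Tue 1976:Sun✓ 1980:Fri 1984:Wed 1988:Mon 1992:Sat 1996:Thu 2000:Tue 2004:Sun✓ 2008:Fri 2012:Wed 2016:Mon 2020:Sat 2024:Thu 2028:Tue 2032:Sun✓ 2036:Fri 2040:Wed 2044:Mon
Sunday: 1976, 2004, 2032 → 3.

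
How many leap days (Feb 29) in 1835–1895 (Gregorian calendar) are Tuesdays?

Leap years in 1835–1895: 15 of them.
Feb 29 weekday advances by 5 (mod 7) from one leap year to the next four years later (or differs when a century non-leap intervenes).
Leap-day weekdays: 1836:Mon 1840:Sat 1844:Thu 1848:Tue✓ 1852:Sun 1856:Fri 1860:Wed 1864:Mon 1868:Sat 1872:Thu 1876:Tue✓ 1880:Sun 1884:Fri 1888:Wed 1892:Mon
Tuesday: 1848, 1876 → 2.

2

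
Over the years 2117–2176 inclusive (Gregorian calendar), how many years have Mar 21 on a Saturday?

Track Mar 21's weekday year by year (advancing +1, or +2 across a Feb 29):
  2117: Sun  2118: Mon (+1)  2119: Tue (+1)  2120: Thu (+2)  2121: Fri (+1)
  2122: Sat (+1) ✓  2123: Sun (+1)  2124: Tue (+2)  2125: Wed (+1)  2126: Thu (+1)
  2127: Fri (+1)  2128: Sun (+2)  2129: Mon (+1)  2130: Tue (+1)  … (32 more years) …
  2163: Mon (+1)  2164: Wed (+2)  2165: Thu (+1)  2166: Fri (+1)  2167: Sat (+1) ✓
  2168: Mon (+2)  2169: Tue (+1)  2170: Wed (+1)  2171: Thu (+1)  2172: Sat (+2) ✓
  2173: Sun (+1)  2174: Mon (+1)  2175: Tue (+1)  2176: Thu (+2)
Saturday years: 2122, 2133, 2139, 2144, 2150, 2161, 2167, 2172 — 8 in total.

8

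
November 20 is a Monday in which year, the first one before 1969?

1967

From one year to the next, a fixed date's weekday advances by 1, or by 2 when a Feb 29 lies between the two dates.
1969: November 20 is Thursday.
1968: Wednesday (−1)
1967: Monday (−2)
November 20 falls on a Monday in 1967.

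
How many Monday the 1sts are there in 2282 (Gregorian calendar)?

Check the 1st of each month of 2282: Jan 1: Sun, Feb 1: Wed, Mar 1: Wed, Apr 1: Sat, May 1: Mon, Jun 1: Thu, Jul 1: Sat, Aug 1: Tue, Sep 1: Fri, Oct 1: Sun, Nov 1: Wed, Dec 1: Fri.
Monday occurs in May — 1 month.

1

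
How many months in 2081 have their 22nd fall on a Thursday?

Check the 22nd of each month of 2081: Jan 22: Wed, Feb 22: Sat, Mar 22: Sat, Apr 22: Tue, May 22: Thu, Jun 22: Sun, Jul 22: Tue, Aug 22: Fri, Sep 22: Mon, Oct 22: Wed, Nov 22: Sat, Dec 22: Mon.
Thursday occurs in May — 1 month.

1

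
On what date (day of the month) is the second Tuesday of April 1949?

12

April 1, 1949 is a Friday, so the first Tuesday is the 5th.
The second Tuesday is 5 + 7 = 12.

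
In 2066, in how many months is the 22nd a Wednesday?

Check the 22nd of each month of 2066: Jan 22: Fri, Feb 22: Mon, Mar 22: Mon, Apr 22: Thu, May 22: Sat, Jun 22: Tue, Jul 22: Thu, Aug 22: Sun, Sep 22: Wed, Oct 22: Fri, Nov 22: Mon, Dec 22: Wed.
Wednesday occurs in September, December — 2 months.

2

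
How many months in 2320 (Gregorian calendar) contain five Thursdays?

5

A month of length L has five Thursdays iff its first Thursday is on day ≤ L−28 (so day 1–3 in a 31-day month, 1–2 in a 30-day month, day 1 in a leap February).
Checking each month of 2320: Jan starts Thu (31d) ✓; Feb starts Sun (29d); Mar starts Mon (31d); Apr starts Thu (30d) ✓; May starts Sat (31d); Jun starts Tue (30d); Jul starts Thu (31d) ✓; Aug starts Sun (31d); Sep starts Wed (30d) ✓; Oct starts Fri (31d); Nov starts Mon (30d); Dec starts Wed (31d) ✓.
Five-Thursday months: January, April, July, September, December → 5.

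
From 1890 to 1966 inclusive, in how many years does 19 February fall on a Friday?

Track 19 February's weekday year by year (advancing +1, or +2 across a Feb 29):
  1890: Wed  1891: Thu (+1)  1892: Fri (+1) ✓  1893: Sun (+2)  1894: Mon (+1)
  1895: Tue (+1)  1896: Wed (+1)  1897: Fri (+2) ✓  1898: Sat (+1)  1899: Sun (+1)
  1900: Mon (+1)  1901: Tue (+1)  1902: Wed (+1)  1903: Thu (+1)  … (49 more years) …
  1953: Thu (+2)  1954: Fri (+1) ✓  1955: Sat (+1)  1956: Sun (+1)  1957: Tue (+2)
  1958: Wed (+1)  1959: Thu (+1)  1960: Fri (+1) ✓  1961: Sun (+2)  1962: Mon (+1)
  1963: Tue (+1)  1964: Wed (+1)  1965: Fri (+2) ✓  1966: Sat (+1)
Friday years: 1892, 1897, 1904, 1909, 1915, 1926, 1932, 1937, 1943, 1954, 1960, 1965 — 12 in total.

12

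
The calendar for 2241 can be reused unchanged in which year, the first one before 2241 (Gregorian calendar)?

2230

Two years share a calendar iff Jan 1 falls on the same weekday and both are leap or both are common. 2241: Jan 1 is Friday, common year.
2240: Jan 1 Wednesday, leap
2239: Jan 1 Tuesday, common
2238: Jan 1 Monday, common
2237: Jan 1 Sunday, common
2236: Jan 1 Friday, leap
2235: Jan 1 Thursday, common
2234: Jan 1 Wednesday, common
2233: Jan 1 Tuesday, common
2232: Jan 1 Sunday, leap
2231: Jan 1 Saturday, common
2230: Jan 1 Friday, common
2230 matches on both conditions.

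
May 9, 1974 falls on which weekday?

Thursday

January 1, 1974 is a Tuesday.
May 9 is day 129 of the year, i.e. 128 days after Jan 1.
128 mod 7 = 2, so advance 2 weekdays from Tuesday: Thursday.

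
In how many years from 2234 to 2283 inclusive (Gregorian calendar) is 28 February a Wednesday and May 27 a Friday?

0

Check each year's weekday for 28 February and May 27:
  2234: Fri/Tue  2235: Sat/Wed  2236: Sun/Fri  2237: Tue/Sat  2238: Wed/Sun  2239: Thu/Mon  2240: Fri/Wed  2241: Sun/Thu  2242: Mon/Fri  2243: Tue/Sat  2244: Wed/Mon  2245: Fri/Tue  2246: Sat/Wed  2247: Sun/Thu  …(22 more)…  2270: Mon/Fri  2271: Tue/Sat  2272: Wed/Mon  2273: Fri/Tue  2274: Sat/Wed  2275: Sun/Thu  2276: Mon/Sat  2277: Wed/Sun  2278: Thu/Mon  2279: Fri/Tue  2280: Sat/Thu  2281: Mon/Fri  2282: Tue/Sat  2283: Wed/Sun
Both conditions hold in: no year — 0.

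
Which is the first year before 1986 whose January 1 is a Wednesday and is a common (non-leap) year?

Jan 1 advances by 2 weekdays after a leap year and by 1 after a common year.
1986: Jan 1 is Wednesday.
1985: Tuesday
1984: Sunday (leap)
1983: Saturday
1982: Friday
1981: Thursday
1980: Tuesday (leap)
1979: Monday
1978: Sunday
1977: Saturday
1976: Thursday (leap)
1975: Wednesday
1975 begins on a Wednesday and is a common year.

1975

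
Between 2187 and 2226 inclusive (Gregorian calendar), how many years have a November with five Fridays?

12

November has 30 days; it has five Fridays when Friday falls among the first (month-length − 28) days — i.e. when November 1 is one of Friday/Thursday.
November 1 by year: 2187:Thu✓ 2188:Sat 2189:Sun 2190:Mon 2191:Tue 2192:Thu✓ 2193:Fri✓ 2194:Sat 2195:Sun 2196:Tue 2197:Wed 2198:Thu✓ 2199:Fri✓ 2200:Sat 2201:Sun …(10 more)… 2212:Sun 2213:Mon 2214:Tue 2215:Wed 2216:Fri✓ 2217:Sat 2218:Sun 2219:Mon 2220:Wed 2221:Thu✓ 2222:Fri✓ 2223:Sat 2224:Mon 2225:Tue 2226:Wed
Years with five Fridays: 2187, 2192, 2193, 2198, 2199, 2204, 2205, 2210, 2211, 2216, 2221, 2222 → 12.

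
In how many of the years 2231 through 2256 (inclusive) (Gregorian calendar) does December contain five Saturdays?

December has 31 days; it has five Saturdays when Saturday falls among the first (month-length − 28) days — i.e. when December 1 is one of Saturday/Friday/Thursday.
December 1 by year: 2231:Thu✓ 2232:Sat✓ 2233:Sun 2234:Mon 2235:Tue 2236:Thu✓ 2237:Fri✓ 2238:Sat✓ 2239:Sun 2240:Tue 2241:Wed 2242:Thu✓ 2243:Fri✓ 2244:Sun 2245:Mon 2246:Tue 2247:Wed 2248:Fri✓ 2249:Sat✓ 2250:Sun 2251:Mon 2252:Wed 2253:Thu✓ 2254:Fri✓ 2255:Sat✓ 2256:Mon
Years with five Saturdays: 2231, 2232, 2236, 2237, 2238, 2242, 2243, 2248, 2249, 2253, 2254, 2255 → 12.

12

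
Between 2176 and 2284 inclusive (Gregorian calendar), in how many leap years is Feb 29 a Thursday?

4

Leap years in 2176–2284: 27 of them.
Feb 29 weekday advances by 5 (mod 7) from one leap year to the next four years later (or differs when a century non-leap intervenes).
Leap-day weekdays: 2176:Thu✓ 2180:Tue 2184:Sun 2188:Fri 2192:Wed 2196:Mon 2204:Wed 2208:Mon 2212:Sat 2216:Thu✓ 2220:Tue 2224:Sun 2228:Fri 2232:Wed 2236:Mon 2240:Sat 2244:Thu✓ 2248:Tue 2252:Sun 2256:Fri 2260:Wed 2264:Mon 2268:Sat 2272:Thu✓ 2276:Tue 2280:Sun 2284:Fri
Thursday: 2176, 2216, 2244, 2272 → 4.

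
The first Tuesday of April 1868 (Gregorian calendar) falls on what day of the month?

April 1, 1868 is a Wednesday, so the first Tuesday is the 7th.
The first Tuesday is 7 + 0 = 7.

7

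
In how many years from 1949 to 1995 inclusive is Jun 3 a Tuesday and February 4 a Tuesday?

4

Check each year's weekday for Jun 3 and February 4:
  1949: Fri/Fri  1950: Sat/Sat  1951: Sun/Sun  1952: Tue/Mon  1953: Wed/Wed  1954: Thu/Thu  1955: Fri/Fri  1956: Sun/Sat  1957: Mon/Mon  1958: Tue/Tue ✓  1959: Wed/Wed  1960: Fri/Thu  1961: Sat/Sat  1962: Sun/Sun  …(19 more)…  1982: Thu/Thu  1983: Fri/Fri  1984: Sun/Sat  1985: Mon/Mon  1986: Tue/Tue ✓  1987: Wed/Wed  1988: Fri/Thu  1989: Sat/Sat  1990: Sun/Sun  1991: Mon/Mon  1992: Wed/Tue  1993: Thu/Thu  1994: Fri/Fri  1995: Sat/Sat
Both conditions hold in: 1958, 1969, 1975, 1986 — 4.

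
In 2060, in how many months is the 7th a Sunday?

Check the 7th of each month of 2060: Jan 7: Wed, Feb 7: Sat, Mar 7: Sun, Apr 7: Wed, May 7: Fri, Jun 7: Mon, Jul 7: Wed, Aug 7: Sat, Sep 7: Tue, Oct 7: Thu, Nov 7: Sun, Dec 7: Tue.
Sunday occurs in March, November — 2 months.

2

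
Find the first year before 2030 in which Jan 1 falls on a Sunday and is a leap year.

Jan 1 advances by 2 weekdays after a leap year and by 1 after a common year.
2030: Jan 1 is Tuesday.
2029: Monday
2028: Saturday (leap)
2027: Friday
2026: Thursday
2025: Wednesday
2024: Monday (leap)
2023: Sunday
2022: Saturday
2021: Friday
2020: Wednesday (leap)
2019: Tuesday
2018: Monday
2017: Sunday
2016: Friday (leap)
2015: Thursday
2014: Wednesday
2013: Tuesday
2012: Sunday (leap)
2012 begins on a Sunday and is a leap year.

2012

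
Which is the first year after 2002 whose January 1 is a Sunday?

2006

Jan 1 advances by 2 weekdays after a leap year and by 1 after a common year.
2002: Jan 1 is Tuesday.
2003: Wednesday
2004: Thursday (leap)
2005: Saturday
2006: Sunday
2006 begins on a Sunday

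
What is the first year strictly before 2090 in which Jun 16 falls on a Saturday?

From one year to the next, a fixed date's weekday advances by 1, or by 2 when a Feb 29 lies between the two dates.
2090: June 16 is Friday.
2089: Thursday (−1)
2088: Wednesday (−1)
2087: Monday (−2)
2086: Sunday (−1)
2085: Saturday (−1)
Jun 16 falls on a Saturday in 2085.

2085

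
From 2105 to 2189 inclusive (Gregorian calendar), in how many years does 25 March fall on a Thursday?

Track 25 March's weekday year by year (advancing +1, or +2 across a Feb 29):
  2105: Wed  2106: Thu (+1) ✓  2107: Fri (+1)  2108: Sun (+2)  2109: Mon (+1)
  2110: Tue (+1)  2111: Wed (+1)  2112: Fri (+2)  2113: Sat (+1)  2114: Sun (+1)
  2115: Mon (+1)  2116: Wed (+2)  2117: Thu (+1) ✓  2118: Fri (+1)  … (57 more years) …
  2176: Mon (+2)  2177: Tue (+1)  2178: Wed (+1)  2179: Thu (+1) ✓  2180: Sat (+2)
  2181: Sun (+1)  2182: Mon (+1)  2183: Tue (+1)  2184: Thu (+2) ✓  2185: Fri (+1)
  2186: Sat (+1)  2187: Sun (+1)  2188: Tue (+2)  2189: Wed (+1)
Thursday years: 2106, 2117, 2123, 2128, 2134, 2145, 2151, 2156, 2162, 2173, 2179, 2184 — 12 in total.

12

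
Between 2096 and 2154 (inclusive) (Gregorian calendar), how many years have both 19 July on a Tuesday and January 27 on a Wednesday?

2

Check each year's weekday for 19 July and January 27:
  2096: Thu/Fri  2097: Fri/Sun  2098: Sat/Mon  2099: Sun/Tue  2100: Mon/Wed  2101: Tue/Thu  2102: Wed/Fri  2103: Thu/Sat  2104: Sat/Sun  2105: Sun/Tue  2106: Mon/Wed  2107: Tue/Thu  2108: Thu/Fri  2109: Fri/Sun  …(31 more)…  2141: Wed/Fri  2142: Thu/Sat  2143: Fri/Sun  2144: Sun/Mon  2145: Mon/Wed  2146: Tue/Thu  2147: Wed/Fri  2148: Fri/Sat  2149: Sat/Mon  2150: Sun/Tue  2151: Mon/Wed  2152: Wed/Thu  2153: Thu/Sat  2154: Fri/Sun
Both conditions hold in: 2112, 2140 — 2.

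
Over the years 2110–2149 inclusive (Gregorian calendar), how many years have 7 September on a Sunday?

Track 7 September's weekday year by year (advancing +1, or +2 across a Feb 29):
  2110: Sun ✓  2111: Mon (+1)  2112: Wed (+2)  2113: Thu (+1)  2114: Fri (+1)
  2115: Sat (+1)  2116: Mon (+2)  2117: Tue (+1)  2118: Wed (+1)  2119: Thu (+1)
  2120: Sat (+2)  2121: Sun (+1) ✓  2122: Mon (+1)  2123: Tue (+1)  … (12 more years) …
  2136: Fri (+2)  2137: Sat (+1)  2138: Sun (+1) ✓  2139: Mon (+1)  2140: Wed (+2)
  2141: Thu (+1)  2142: Fri (+1)  2143: Sat (+1)  2144: Mon (+2)  2145: Tue (+1)
  2146: Wed (+1)  2147: Thu (+1)  2148: Sat (+2)  2149: Sun (+1) ✓
Sunday years: 2110, 2121, 2127, 2132, 2138, 2149 — 6 in total.

6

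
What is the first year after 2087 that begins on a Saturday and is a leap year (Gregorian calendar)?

2124

Jan 1 advances by 2 weekdays after a leap year and by 1 after a common year.
2087: Jan 1 is Wednesday.
2088: Thursday (leap)
2089: Saturday
2090: Sunday
2091: Monday
2092: Tuesday (leap)
2093: Thursday
2094: Friday
2095: Saturday
2096: Sunday (leap)
2097: Tuesday
2098: Wednesday
2099: Thursday
2100: Friday
2101: Saturday
2102: Sunday
2103: Monday
2104: Tuesday (leap)
2105: Thursday
2106: Friday
2107: Saturday
2108: Sunday (leap)
2109: Tuesday
2110: Wednesday
2111: Thursday
2112: Friday (leap)
2113: Sunday
2114: Monday
2115: Tuesday
2116: Wednesday (leap)
2117: Friday
2118: Saturday
2119: Sunday
2120: Monday (leap)
2121: Wednesday
2122: Thursday
2123: Friday
2124: Saturday (leap)
2124 begins on a Saturday and is a leap year.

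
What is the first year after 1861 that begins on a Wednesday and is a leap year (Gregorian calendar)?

Jan 1 advances by 2 weekdays after a leap year and by 1 after a common year.
1861: Jan 1 is Tuesday.
1862: Wednesday
1863: Thursday
1864: Friday (leap)
1865: Sunday
1866: Monday
1867: Tuesday
1868: Wednesday (leap)
1868 begins on a Wednesday and is a leap year.

1868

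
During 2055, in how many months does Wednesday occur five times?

A month of length L has five Wednesdays iff its first Wednesday is on day ≤ L−28 (so day 1–3 in a 31-day month, 1–2 in a 30-day month, day 1 in a leap February).
Checking each month of 2055: Jan starts Fri (31d); Feb starts Mon (28d); Mar starts Mon (31d) ✓; Apr starts Thu (30d); May starts Sat (31d); Jun starts Tue (30d) ✓; Jul starts Thu (31d); Aug starts Sun (31d); Sep starts Wed (30d) ✓; Oct starts Fri (31d); Nov starts Mon (30d); Dec starts Wed (31d) ✓.
Five-Wednesday months: March, June, September, December → 4.

4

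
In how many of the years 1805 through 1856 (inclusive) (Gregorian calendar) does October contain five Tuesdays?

October has 31 days; it has five Tuesdays when Tuesday falls among the first (month-length − 28) days — i.e. when October 1 is one of Tuesday/Monday/Sunday.
October 1 by year: 1805:Tue✓ 1806:Wed 1807:Thu 1808:Sat 1809:Sun✓ 1810:Mon✓ 1811:Tue✓ 1812:Thu 1813:Fri 1814:Sat 1815:Sun✓ 1816:Tue✓ 1817:Wed 1818:Thu 1819:Fri …(22 more)… 1842:Sat 1843:Sun✓ 1844:Tue✓ 1845:Wed 1846:Thu 1847:Fri 1848:Sun✓ 1849:Mon✓ 1850:Tue✓ 1851:Wed 1852:Fri 1853:Sat 1854:Sun✓ 1855:Mon✓ 1856:Wed
Years with five Tuesdays: 1805, 1809, 1810, 1811, 1815, 1816, 1820, 1821, 1822, 1826, 1827, 1832, 1833, 1837, 1838, 1839, 1843, 1844, 1848, 1849, 1850, 1854, 1855 → 23.

23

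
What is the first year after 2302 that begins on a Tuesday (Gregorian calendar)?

Jan 1 advances by 2 weekdays after a leap year and by 1 after a common year.
2302: Jan 1 is Wednesday.
2303: Thursday
2304: Friday (leap)
2305: Sunday
2306: Monday
2307: Tuesday
2307 begins on a Tuesday

2307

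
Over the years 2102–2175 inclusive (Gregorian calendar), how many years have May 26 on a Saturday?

Track May 26's weekday year by year (advancing +1, or +2 across a Feb 29):
  2102: Fri  2103: Sat (+1) ✓  2104: Mon (+2)  2105: Tue (+1)  2106: Wed (+1)
  2107: Thu (+1)  2108: Sat (+2) ✓  2109: Sun (+1)  2110: Mon (+1)  2111: Tue (+1)
  2112: Thu (+2)  2113: Fri (+1)  2114: Sat (+1) ✓  2115: Sun (+1)  … (46 more years) …
  2162: Wed (+1)  2163: Thu (+1)  2164: Sat (+2) ✓  2165: Sun (+1)  2166: Mon (+1)
  2167: Tue (+1)  2168: Thu (+2)  2169: Fri (+1)  2170: Sat (+1) ✓  2171: Sun (+1)
  2172: Tue (+2)  2173: Wed (+1)  2174: Thu (+1)  2175: Fri (+1)
Saturday years: 2103, 2108, 2114, 2125, 2131, 2136, 2142, 2153, 2159, 2164, 2170 — 11 in total.

11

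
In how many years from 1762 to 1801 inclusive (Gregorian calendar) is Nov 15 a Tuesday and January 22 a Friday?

Check each year's weekday for Nov 15 and January 22:
  1762: Mon/Fri  1763: Tue/Sat  1764: Thu/Sun  1765: Fri/Tue  1766: Sat/Wed  1767: Sun/Thu  1768: Tue/Fri ✓  1769: Wed/Sun  1770: Thu/Mon  1771: Fri/Tue  1772: Sun/Wed  1773: Mon/Fri  1774: Tue/Sat  1775: Wed/Sun  …(12 more)…  1788: Sat/Tue  1789: Sun/Thu  1790: Mon/Fri  1791: Tue/Sat  1792: Thu/Sun  1793: Fri/Tue  1794: Sat/Wed  1795: Sun/Thu  1796: Tue/Fri ✓  1797: Wed/Sun  1798: Thu/Mon  1799: Fri/Tue  1800: Sat/Wed  1801: Sun/Thu
Both conditions hold in: 1768, 1796 — 2.

2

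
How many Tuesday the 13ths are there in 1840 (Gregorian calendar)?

1

Check the 13th of each month of 1840: Jan 13: Mon, Feb 13: Thu, Mar 13: Fri, Apr 13: Mon, May 13: Wed, Jun 13: Sat, Jul 13: Mon, Aug 13: Thu, Sep 13: Sun, Oct 13: Tue, Nov 13: Fri, Dec 13: Sun.
Tuesday occurs in October — 1 month.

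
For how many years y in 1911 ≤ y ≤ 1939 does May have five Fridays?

12

May has 31 days; it has five Fridays when Friday falls among the first (month-length − 28) days — i.e. when May 1 is one of Friday/Thursday/Wednesday.
May 1 by year: 1911:Mon 1912:Wed✓ 1913:Thu✓ 1914:Fri✓ 1915:Sat 1916:Mon 1917:Tue 1918:Wed✓ 1919:Thu✓ 1920:Sat 1921:Sun 1922:Mon 1923:Tue 1924:Thu✓ 1925:Fri✓ 1926:Sat 1927:Sun 1928:Tue 1929:Wed✓ 1930:Thu✓ 1931:Fri✓ 1932:Sun 1933:Mon 1934:Tue 1935:Wed✓ 1936:Fri✓ 1937:Sat 1938:Sun 1939:Mon
Years with five Fridays: 1912, 1913, 1914, 1918, 1919, 1924, 1925, 1929, 1930, 1931, 1935, 1936 → 12.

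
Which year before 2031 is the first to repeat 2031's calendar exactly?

Two years share a calendar iff Jan 1 falls on the same weekday and both are leap or both are common. 2031: Jan 1 is Wednesday, common year.
2030: Jan 1 Tuesday, common
2029: Jan 1 Monday, common
2028: Jan 1 Saturday, leap
2027: Jan 1 Friday, common
2026: Jan 1 Thursday, common
2025: Jan 1 Wednesday, common
2025 matches on both conditions.

2025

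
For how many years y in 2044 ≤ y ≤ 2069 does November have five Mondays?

7

November has 30 days; it has five Mondays when Monday falls among the first (month-length − 28) days — i.e. when November 1 is one of Monday/Sunday.
November 1 by year: 2044:Tue 2045:Wed 2046:Thu 2047:Fri 2048:Sun✓ 2049:Mon✓ 2050:Tue 2051:Wed 2052:Fri 2053:Sat 2054:Sun✓ 2055:Mon✓ 2056:Wed 2057:Thu 2058:Fri 2059:Sat 2060:Mon✓ 2061:Tue 2062:Wed 2063:Thu 2064:Sat 2065:Sun✓ 2066:Mon✓ 2067:Tue 2068:Thu 2069:Fri
Years with five Mondays: 2048, 2049, 2054, 2055, 2060, 2065, 2066 → 7.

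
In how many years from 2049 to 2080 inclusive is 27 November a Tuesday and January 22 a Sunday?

1

Check each year's weekday for 27 November and January 22:
  2049: Sat/Fri  2050: Sun/Sat  2051: Mon/Sun  2052: Wed/Mon  2053: Thu/Wed  2054: Fri/Thu  2055: Sat/Fri  2056: Mon/Sat  2057: Tue/Mon  2058: Wed/Tue  2059: Thu/Wed  2060: Sat/Thu  2061: Sun/Sat  2062: Mon/Sun  …(4 more)…  2067: Sun/Sat  2068: Tue/Sun ✓  2069: Wed/Tue  2070: Thu/Wed  2071: Fri/Thu  2072: Sun/Fri  2073: Mon/Sun  2074: Tue/Mon  2075: Wed/Tue  2076: Fri/Wed  2077: Sat/Fri  2078: Sun/Sat  2079: Mon/Sun  2080: Wed/Mon
Both conditions hold in: 2068 — 1.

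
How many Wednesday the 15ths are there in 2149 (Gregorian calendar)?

2

Check the 15th of each month of 2149: Jan 15: Wed, Feb 15: Sat, Mar 15: Sat, Apr 15: Tue, May 15: Thu, Jun 15: Sun, Jul 15: Tue, Aug 15: Fri, Sep 15: Mon, Oct 15: Wed, Nov 15: Sat, Dec 15: Mon.
Wednesday occurs in January, October — 2 months.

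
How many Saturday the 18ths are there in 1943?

2

Check the 18th of each month of 1943: Jan 18: Mon, Feb 18: Thu, Mar 18: Thu, Apr 18: Sun, May 18: Tue, Jun 18: Fri, Jul 18: Sun, Aug 18: Wed, Sep 18: Sat, Oct 18: Mon, Nov 18: Thu, Dec 18: Sat.
Saturday occurs in September, December — 2 months.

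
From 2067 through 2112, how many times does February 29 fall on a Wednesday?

3

Leap years in 2067–2112: 11 of them.
Feb 29 weekday advances by 5 (mod 7) from one leap year to the next four years later (or differs when a century non-leap intervenes).
Leap-day weekdays: 2068:Wed✓ 2072:Mon 2076:Sat 2080:Thu 2084:Tue 2088:Sun 2092:Fri 2096:Wed✓ 2104:Fri 2108:Wed✓ 2112:Mon
Wednesday: 2068, 2096, 2108 → 3.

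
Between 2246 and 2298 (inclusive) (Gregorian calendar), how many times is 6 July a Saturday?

Track 6 July's weekday year by year (advancing +1, or +2 across a Feb 29):
  2246: Mon  2247: Tue (+1)  2248: Thu (+2)  2249: Fri (+1)  2250: Sat (+1) ✓
  2251: Sun (+1)  2252: Tue (+2)  2253: Wed (+1)  2254: Thu (+1)  2255: Fri (+1)
  2256: Sun (+2)  2257: Mon (+1)  2258: Tue (+1)  2259: Wed (+1)  … (25 more years) …
  2285: Mon (+1)  2286: Tue (+1)  2287: Wed (+1)  2288: Fri (+2)  2289: Sat (+1) ✓
  2290: Sun (+1)  2291: Mon (+1)  2292: Wed (+2)  2293: Thu (+1)  2294: Fri (+1)
  2295: Sat (+1) ✓  2296: Mon (+2)  2297: Tue (+1)  2298: Wed (+1)
Saturday years: 2250, 2261, 2267, 2272, 2278, 2289, 2295 — 7 in total.

7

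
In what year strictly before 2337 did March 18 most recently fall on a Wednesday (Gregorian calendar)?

From one year to the next, a fixed date's weekday advances by 1, or by 2 when a Feb 29 lies between the two dates.
2337: March 18 is Thursday.
2336: Wednesday (−1)
March 18 falls on a Wednesday in 2336.

2336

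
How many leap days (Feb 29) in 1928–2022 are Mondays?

4

Leap years in 1928–2022: 24 of them.
Feb 29 weekday advances by 5 (mod 7) from one leap year to the next four years later (or differs when a century non-leap intervenes).
Leap-day weekdays: 1928:Wed 1932:Mon✓ 1936:Sat 1940:Thu 1944:Tue 1948:Sun 1952:Fri 1956:Wed 1960:Mon✓ 1964:Sat 1968:Thu 1972:Tue 1976:Sun 1980:Fri 1984:Wed 1988:Mon✓ 1992:Sat 1996:Thu 2000:Tue 2004:Sun 2008:Fri 2012:Wed 2016:Mon✓ 2020:Sat
Monday: 1932, 1960, 1988, 2016 → 4.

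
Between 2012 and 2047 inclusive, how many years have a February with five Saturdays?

1

February has 28 days (29 in leap years); it has five Saturdays when Saturday falls among the first (month-length − 28) days — i.e. when February 1 is Saturday in a leap year (never in a common year).
February 1 by year: 2012:Wed 2013:Fri 2014:Sat 2015:Sun 2016:Mon 2017:Wed 2018:Thu 2019:Fri 2020:Sat✓ 2021:Mon 2022:Tue 2023:Wed 2024:Thu 2025:Sat 2026:Sun …(6 more)… 2033:Tue 2034:Wed 2035:Thu 2036:Fri 2037:Sun 2038:Mon 2039:Tue 2040:Wed 2041:Fri 2042:Sat 2043:Sun 2044:Mon 2045:Wed 2046:Thu 2047:Fri
Years with five Saturdays: 2020 → 1.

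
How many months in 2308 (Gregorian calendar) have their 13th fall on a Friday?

Check the 13th of each month of 2308: Jan 13: Mon, Feb 13: Thu, Mar 13: Fri, Apr 13: Mon, May 13: Wed, Jun 13: Sat, Jul 13: Mon, Aug 13: Thu, Sep 13: Sun, Oct 13: Tue, Nov 13: Fri, Dec 13: Sun.
Friday occurs in March, November — 2 months.

2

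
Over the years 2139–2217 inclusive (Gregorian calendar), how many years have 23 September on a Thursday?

Track 23 September's weekday year by year (advancing +1, or +2 across a Feb 29):
  2139: Wed  2140: Fri (+2)  2141: Sat (+1)  2142: Sun (+1)  2143: Mon (+1)
  2144: Wed (+2)  2145: Thu (+1) ✓  2146: Fri (+1)  2147: Sat (+1)  2148: Mon (+2)
  2149: Tue (+1)  2150: Wed (+1)  2151: Thu (+1) ✓  2152: Sat (+2)  … (51 more years) …
  2204: Sun (+2)  2205: Mon (+1)  2206: Tue (+1)  2207: Wed (+1)  2208: Fri (+2)
  2209: Sat (+1)  2210: Sun (+1)  2211: Mon (+1)  2212: Wed (+2)  2213: Thu (+1) ✓
  2214: Fri (+1)  2215: Sat (+1)  2216: Mon (+2)  2217: Tue (+1)
Thursday years: 2145, 2151, 2156, 2162, 2173, 2179, 2184, 2190, 2202, 2213 — 10 in total.

10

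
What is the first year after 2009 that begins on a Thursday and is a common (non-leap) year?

2015

Jan 1 advances by 2 weekdays after a leap year and by 1 after a common year.
2009: Jan 1 is Thursday.
2010: Friday
2011: Saturday
2012: Sunday (leap)
2013: Tuesday
2014: Wednesday
2015: Thursday
2015 begins on a Thursday and is a common year.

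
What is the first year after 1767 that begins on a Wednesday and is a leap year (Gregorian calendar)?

Jan 1 advances by 2 weekdays after a leap year and by 1 after a common year.
1767: Jan 1 is Thursday.
1768: Friday (leap)
1769: Sunday
1770: Monday
1771: Tuesday
1772: Wednesday (leap)
1772 begins on a Wednesday and is a leap year.

1772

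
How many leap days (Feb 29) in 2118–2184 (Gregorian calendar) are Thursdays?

Leap years in 2118–2184: 17 of them.
Feb 29 weekday advances by 5 (mod 7) from one leap year to the next four years later (or differs when a century non-leap intervenes).
Leap-day weekdays: 2120:Thu✓ 2124:Tue 2128:Sun 2132:Fri 2136:Wed 2140:Mon 2144:Sat 2148:Thu✓ 2152:Tue 2156:Sun 2160:Fri 2164:Wed 2168:Mon 2172:Sat 2176:Thu✓ 2180:Tue 2184:Sun
Thursday: 2120, 2148, 2176 → 3.

3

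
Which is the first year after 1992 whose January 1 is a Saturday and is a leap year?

2000

Jan 1 advances by 2 weekdays after a leap year and by 1 after a common year.
1992: Jan 1 is Wednesday (leap).
1993: Friday
1994: Saturday
1995: Sunday
1996: Monday (leap)
1997: Wednesday
1998: Thursday
1999: Friday
2000: Saturday (leap)
2000 begins on a Saturday and is a leap year.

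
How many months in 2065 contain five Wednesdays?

A month of length L has five Wednesdays iff its first Wednesday is on day ≤ L−28 (so day 1–3 in a 31-day month, 1–2 in a 30-day month, day 1 in a leap February).
Checking each month of 2065: Jan starts Thu (31d); Feb starts Sun (28d); Mar starts Sun (31d); Apr starts Wed (30d) ✓; May starts Fri (31d); Jun starts Mon (30d); Jul starts Wed (31d) ✓; Aug starts Sat (31d); Sep starts Tue (30d) ✓; Oct starts Thu (31d); Nov starts Sun (30d); Dec starts Tue (31d) ✓.
Five-Wednesday months: April, July, September, December → 4.

4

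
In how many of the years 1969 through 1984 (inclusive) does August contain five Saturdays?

6

August has 31 days; it has five Saturdays when Saturday falls among the first (month-length − 28) days — i.e. when August 1 is one of Saturday/Friday/Thursday.
August 1 by year: 1969:Fri✓ 1970:Sat✓ 1971:Sun 1972:Tue 1973:Wed 1974:Thu✓ 1975:Fri✓ 1976:Sun 1977:Mon 1978:Tue 1979:Wed 1980:Fri✓ 1981:Sat✓ 1982:Sun 1983:Mon 1984:Wed
Years with five Saturdays: 1969, 1970, 1974, 1975, 1980, 1981 → 6.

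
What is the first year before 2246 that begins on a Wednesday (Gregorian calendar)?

Jan 1 advances by 2 weekdays after a leap year and by 1 after a common year.
2246: Jan 1 is Thursday.
2245: Wednesday
2245 begins on a Wednesday

2245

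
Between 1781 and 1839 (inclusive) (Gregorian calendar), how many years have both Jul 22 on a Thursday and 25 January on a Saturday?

Check each year's weekday for Jul 22 and 25 January:
  1781: Sun/Thu  1782: Mon/Fri  1783: Tue/Sat  1784: Thu/Sun  1785: Fri/Tue  1786: Sat/Wed  1787: Sun/Thu  1788: Tue/Fri  1789: Wed/Sun  1790: Thu/Mon  1791: Fri/Tue  1792: Sun/Wed  1793: Mon/Fri  1794: Tue/Sat  …(31 more)…  1826: Sat/Wed  1827: Sun/Thu  1828: Tue/Fri  1829: Wed/Sun  1830: Thu/Mon  1831: Fri/Tue  1832: Sun/Wed  1833: Mon/Fri  1834: Tue/Sat  1835: Wed/Sun  1836: Fri/Mon  1837: Sat/Wed  1838: Sun/Thu  1839: Mon/Fri
Both conditions hold in: no year — 0.

0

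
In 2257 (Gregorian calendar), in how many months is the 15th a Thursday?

Check the 15th of each month of 2257: Jan 15: Thu, Feb 15: Sun, Mar 15: Sun, Apr 15: Wed, May 15: Fri, Jun 15: Mon, Jul 15: Wed, Aug 15: Sat, Sep 15: Tue, Oct 15: Thu, Nov 15: Sun, Dec 15: Tue.
Thursday occurs in January, October — 2 months.

2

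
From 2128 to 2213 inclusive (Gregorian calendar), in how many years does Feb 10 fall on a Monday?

12

Track Feb 10's weekday year by year (advancing +1, or +2 across a Feb 29):
  2128: Tue  2129: Thu (+2)  2130: Fri (+1)  2131: Sat (+1)  2132: Sun (+1)
  2133: Tue (+2)  2134: Wed (+1)  2135: Thu (+1)  2136: Fri (+1)  2137: Sun (+2)
  2138: Mon (+1) ✓  2139: Tue (+1)  2140: Wed (+1)  2141: Fri (+2)  … (58 more years) …
  2200: Mon (+1) ✓  2201: Tue (+1)  2202: Wed (+1)  2203: Thu (+1)  2204: Fri (+1)
  2205: Sun (+2)  2206: Mon (+1) ✓  2207: Tue (+1)  2208: Wed (+1)  2209: Fri (+2)
  2210: Sat (+1)  2211: Sun (+1)  2212: Mon (+1) ✓  2213: Wed (+2)
Monday years: 2138, 2144, 2149, 2155, 2166, 2172, 2177, 2183, 2194, 2200, 2206, 2212 — 12 in total.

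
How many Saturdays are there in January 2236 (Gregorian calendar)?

January 2236 has 31 days and begins on Friday.
The first Saturday is January 2.
Saturdays fall on 2, 9, 16, 23, 30 — that's 5.

5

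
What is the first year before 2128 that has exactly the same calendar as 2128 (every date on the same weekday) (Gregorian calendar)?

Two years share a calendar iff Jan 1 falls on the same weekday and both are leap or both are common. 2128: Jan 1 is Thursday, leap year.
2127: Jan 1 Wednesday, common
2126: Jan 1 Tuesday, common
2125: Jan 1 Monday, common
2124: Jan 1 Saturday, leap
2123: Jan 1 Friday, common
2122: Jan 1 Thursday, common
2121: Jan 1 Wednesday, common
2120: Jan 1 Monday, leap
2119: Jan 1 Sunday, common
2118: Jan 1 Saturday, common
2117: Jan 1 Friday, common
2116: Jan 1 Wednesday, leap
2115: Jan 1 Tuesday, common
2114: Jan 1 Monday, common
2113: Jan 1 Sunday, common
2112: Jan 1 Friday, leap
2111: Jan 1 Thursday, common
2110: Jan 1 Wednesday, common
2109: Jan 1 Tuesday, common
2108: Jan 1 Sunday, leap
2107: Jan 1 Saturday, common
2106: Jan 1 Friday, common
2105: Jan 1 Thursday, common
2104: Jan 1 Tuesday, leap
2103: Jan 1 Monday, common
2102: Jan 1 Sunday, common
2101: Jan 1 Saturday, common
2100: Jan 1 Friday, common
2099: Jan 1 Thursday, common
2098: Jan 1 Wednesday, common
2097: Jan 1 Tuesday, common
2096: Jan 1 Sunday, leap
2095: Jan 1 Saturday, common
2094: Jan 1 Friday, common
2093: Jan 1 Thursday, common
2092: Jan 1 Tuesday, leap
2091: Jan 1 Monday, common
2090: Jan 1 Sunday, common
2089: Jan 1 Saturday, common
2088: Jan 1 Thursday, leap
2088 matches on both conditions.

2088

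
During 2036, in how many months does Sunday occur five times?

A month of length L has five Sundays iff its first Sunday is on day ≤ L−28 (so day 1–3 in a 31-day month, 1–2 in a 30-day month, day 1 in a leap February).
Checking each month of 2036: Jan starts Tue (31d); Feb starts Fri (29d); Mar starts Sat (31d) ✓; Apr starts Tue (30d); May starts Thu (31d); Jun starts Sun (30d) ✓; Jul starts Tue (31d); Aug starts Fri (31d) ✓; Sep starts Mon (30d); Oct starts Wed (31d); Nov starts Sat (30d) ✓; Dec starts Mon (31d).
Five-Sunday months: March, June, August, November → 4.

4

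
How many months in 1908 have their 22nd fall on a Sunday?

2

Check the 22nd of each month of 1908: Jan 22: Wed, Feb 22: Sat, Mar 22: Sun, Apr 22: Wed, May 22: Fri, Jun 22: Mon, Jul 22: Wed, Aug 22: Sat, Sep 22: Tue, Oct 22: Thu, Nov 22: Sun, Dec 22: Tue.
Sunday occurs in March, November — 2 months.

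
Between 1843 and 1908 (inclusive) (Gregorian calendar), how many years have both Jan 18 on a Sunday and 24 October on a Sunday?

Check each year's weekday for Jan 18 and 24 October:
  1843: Wed/Tue  1844: Thu/Thu  1845: Sat/Fri  1846: Sun/Sat  1847: Mon/Sun  1848: Tue/Tue  1849: Thu/Wed  1850: Fri/Thu  1851: Sat/Fri  1852: Sun/Sun ✓  1853: Tue/Mon  1854: Wed/Tue  1855: Thu/Wed  1856: Fri/Fri  …(38 more)…  1895: Fri/Thu  1896: Sat/Sat  1897: Mon/Sun  1898: Tue/Mon  1899: Wed/Tue  1900: Thu/Wed  1901: Fri/Thu  1902: Sat/Fri  1903: Sun/Sat  1904: Mon/Mon  1905: Wed/Tue  1906: Thu/Wed  1907: Fri/Thu  1908: Sat/Sat
Both conditions hold in: 1852, 1880 — 2.

2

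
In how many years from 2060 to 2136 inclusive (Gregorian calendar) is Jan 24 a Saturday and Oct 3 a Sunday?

3

Check each year's weekday for Jan 24 and Oct 3:
  2060: Sat/Sun ✓  2061: Mon/Mon  2062: Tue/Tue  2063: Wed/Wed  2064: Thu/Fri  2065: Sat/Sat  2066: Sun/Sun  2067: Mon/Mon  2068: Tue/Wed  2069: Thu/Thu  2070: Fri/Fri  2071: Sat/Sat  2072: Sun/Mon  2073: Tue/Tue  …(49 more)…  2123: Sun/Sun  2124: Mon/Tue  2125: Wed/Wed  2126: Thu/Thu  2127: Fri/Fri  2128: Sat/Sun ✓  2129: Mon/Mon  2130: Tue/Tue  2131: Wed/Wed  2132: Thu/Fri  2133: Sat/Sat  2134: Sun/Sun  2135: Mon/Mon  2136: Tue/Wed
Both conditions hold in: 2060, 2088, 2128 — 3.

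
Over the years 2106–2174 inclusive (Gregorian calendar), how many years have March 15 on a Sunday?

Track March 15's weekday year by year (advancing +1, or +2 across a Feb 29):
  2106: Mon  2107: Tue (+1)  2108: Thu (+2)  2109: Fri (+1)  2110: Sat (+1)
  2111: Sun (+1) ✓  2112: Tue (+2)  2113: Wed (+1)  2114: Thu (+1)  2115: Fri (+1)
  2116: Sun (+2) ✓  2117: Mon (+1)  2118: Tue (+1)  2119: Wed (+1)  … (41 more years) …
  2161: Sun (+1) ✓  2162: Mon (+1)  2163: Tue (+1)  2164: Thu (+2)  2165: Fri (+1)
  2166: Sat (+1)  2167: Sun (+1) ✓  2168: Tue (+2)  2169: Wed (+1)  2170: Thu (+1)
  2171: Fri (+1)  2172: Sun (+2) ✓  2173: Mon (+1)  2174: Tue (+1)
Sunday years: 2111, 2116, 2122, 2133, 2139, 2144, 2150, 2161, 2167, 2172 — 10 in total.

10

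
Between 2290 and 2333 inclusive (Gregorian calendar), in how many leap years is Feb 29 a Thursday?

Leap years in 2290–2333: 10 of them.
Feb 29 weekday advances by 5 (mod 7) from one leap year to the next four years later (or differs when a century non-leap intervenes).
Leap-day weekdays: 2292:Mon 2296:Sat 2304:Mon 2308:Sat 2312:Thu✓ 2316:Tue 2320:Sun 2324:Fri 2328:Wed 2332:Mon
Thursday: 2312 → 1.

1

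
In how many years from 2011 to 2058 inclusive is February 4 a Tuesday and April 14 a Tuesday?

Check each year's weekday for February 4 and April 14:
  2011: Fri/Thu  2012: Sat/Sat  2013: Mon/Sun  2014: Tue/Mon  2015: Wed/Tue  2016: Thu/Thu  2017: Sat/Fri  2018: Sun/Sat  2019: Mon/Sun  2020: Tue/Tue ✓  2021: Thu/Wed  2022: Fri/Thu  2023: Sat/Fri  2024: Sun/Sun  …(20 more)…  2045: Sat/Fri  2046: Sun/Sat  2047: Mon/Sun  2048: Tue/Tue ✓  2049: Thu/Wed  2050: Fri/Thu  2051: Sat/Fri  2052: Sun/Sun  2053: Tue/Mon  2054: Wed/Tue  2055: Thu/Wed  2056: Fri/Fri  2057: Sun/Sat  2058: Mon/Sun
Both conditions hold in: 2020, 2048 — 2.

2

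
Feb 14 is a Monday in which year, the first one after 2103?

2107

From one year to the next, a fixed date's weekday advances by 1, or by 2 when a Feb 29 lies between the two dates.
2103: February 14 is Wednesday.
2104: Thursday (+1)
2105: Saturday (+2)
2106: Sunday (+1)
2107: Monday (+1)
Feb 14 falls on a Monday in 2107.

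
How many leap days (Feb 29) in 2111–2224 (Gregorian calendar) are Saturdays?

4

Leap years in 2111–2224: 28 of them.
Feb 29 weekday advances by 5 (mod 7) from one leap year to the next four years later (or differs when a century non-leap intervenes).
Leap-day weekdays: 2112:Mon 2116:Sat✓ 2120:Thu 2124:Tue 2128:Sun 2132:Fri 2136:Wed 2140:Mon 2144:Sat✓ 2148:Thu 2152:Tue 2156:Sun 2160:Fri 2164:Wed 2168:Mon 2172:Sat✓ 2176:Thu 2180:Tue 2184:Sun 2188:Fri 2192:Wed 2196:Mon 2204:Wed 2208:Mon 2212:Sat✓ 2216:Thu 2220:Tue 2224:Sun
Saturday: 2116, 2144, 2172, 2212 → 4.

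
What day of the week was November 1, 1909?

Monday

January 1, 1909 is a Friday.
November 1 is day 305 of the year, i.e. 304 days after Jan 1.
304 mod 7 = 3, so advance 3 weekdays from Friday: Monday.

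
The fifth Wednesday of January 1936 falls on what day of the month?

29

January 1, 1936 is a Wednesday, so the first Wednesday is the 1st.
The fifth Wednesday is 1 + 28 = 29.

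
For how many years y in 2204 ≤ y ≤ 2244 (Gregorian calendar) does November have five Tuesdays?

November has 30 days; it has five Tuesdays when Tuesday falls among the first (month-length − 28) days — i.e. when November 1 is one of Tuesday/Monday.
November 1 by year: 2204:Thu 2205:Fri 2206:Sat 2207:Sun 2208:Tue✓ 2209:Wed 2210:Thu 2211:Fri 2212:Sun 2213:Mon✓ 2214:Tue✓ 2215:Wed 2216:Fri 2217:Sat 2218:Sun …(11 more)… 2230:Mon✓ 2231:Tue✓ 2232:Thu 2233:Fri 2234:Sat 2235:Sun 2236:Tue✓ 2237:Wed 2238:Thu 2239:Fri 2240:Sun 2241:Mon✓ 2242:Tue✓ 2243:Wed 2244:Fri
Years with five Tuesdays: 2208, 2213, 2214, 2219, 2224, 2225, 2230, 2231, 2236, 2241, 2242 → 11.

11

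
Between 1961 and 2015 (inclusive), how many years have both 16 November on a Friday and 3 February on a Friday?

2

Check each year's weekday for 16 November and 3 February:
  1961: Thu/Fri  1962: Fri/Sat  1963: Sat/Sun  1964: Mon/Mon  1965: Tue/Wed  1966: Wed/Thu  1967: Thu/Fri  1968: Sat/Sat  1969: Sun/Mon  1970: Mon/Tue  1971: Tue/Wed  1972: Thu/Thu  1973: Fri/Sat  1974: Sat/Sun  …(27 more)…  2002: Sat/Sun  2003: Sun/Mon  2004: Tue/Tue  2005: Wed/Thu  2006: Thu/Fri  2007: Fri/Sat  2008: Sun/Sun  2009: Mon/Tue  2010: Tue/Wed  2011: Wed/Thu  2012: Fri/Fri ✓  2013: Sat/Sun  2014: Sun/Mon  2015: Mon/Tue
Both conditions hold in: 1984, 2012 — 2.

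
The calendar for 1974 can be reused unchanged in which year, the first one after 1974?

Two years share a calendar iff Jan 1 falls on the same weekday and both are leap or both are common. 1974: Jan 1 is Tuesday, common year.
1975: Jan 1 Wednesday, common
1976: Jan 1 Thursday, leap
1977: Jan 1 Saturday, common
1978: Jan 1 Sunday, common
1979: Jan 1 Monday, common
1980: Jan 1 Tuesday, leap
1981: Jan 1 Thursday, common
1982: Jan 1 Friday, common
1983: Jan 1 Saturday, common
1984: Jan 1 Sunday, leap
1985: Jan 1 Tuesday, common
1985 matches on both conditions.

1985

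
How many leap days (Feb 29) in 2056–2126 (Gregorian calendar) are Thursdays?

Leap years in 2056–2126: 17 of them.
Feb 29 weekday advances by 5 (mod 7) from one leap year to the next four years later (or differs when a century non-leap intervenes).
Leap-day weekdays: 2056:Tue 2060:Sun 2064:Fri 2068:Wed 2072:Mon 2076:Sat 2080:Thu✓ 2084:Tue 2088:Sun 2092:Fri 2096:Wed 2104:Fri 2108:Wed 2112:Mon 2116:Sat 2120:Thu✓ 2124:Tue
Thursday: 2080, 2120 → 2.

2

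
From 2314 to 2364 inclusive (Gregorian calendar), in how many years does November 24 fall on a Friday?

Track November 24's weekday year by year (advancing +1, or +2 across a Feb 29):
  2314: Tue  2315: Wed (+1)  2316: Fri (+2) ✓  2317: Sat (+1)  2318: Sun (+1)
  2319: Mon (+1)  2320: Wed (+2)  2321: Thu (+1)  2322: Fri (+1) ✓  2323: Sat (+1)
  2324: Mon (+2)  2325: Tue (+1)  2326: Wed (+1)  2327: Thu (+1)  … (23 more years) …
  2351: Sat (+1)  2352: Mon (+2)  2353: Tue (+1)  2354: Wed (+1)  2355: Thu (+1)
  2356: Sat (+2)  2357: Sun (+1)  2358: Mon (+1)  2359: Tue (+1)  2360: Thu (+2)
  2361: Fri (+1) ✓  2362: Sat (+1)  2363: Sun (+1)  2364: Tue (+2)
Friday years: 2316, 2322, 2333, 2339, 2344, 2350, 2361 — 7 in total.

7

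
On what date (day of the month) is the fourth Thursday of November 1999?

November 1, 1999 is a Monday, so the first Thursday is the 4th.
The fourth Thursday is 4 + 21 = 25.

25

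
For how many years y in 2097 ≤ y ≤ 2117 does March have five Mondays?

March has 31 days; it has five Mondays when Monday falls among the first (month-length − 28) days — i.e. when March 1 is one of Monday/Sunday/Saturday.
March 1 by year: 2097:Fri 2098:Sat✓ 2099:Sun✓ 2100:Mon✓ 2101:Tue 2102:Wed 2103:Thu 2104:Sat✓ 2105:Sun✓ 2106:Mon✓ 2107:Tue 2108:Thu 2109:Fri 2110:Sat✓ 2111:Sun✓ 2112:Tue 2113:Wed 2114:Thu 2115:Fri 2116:Sun✓ 2117:Mon✓
Years with five Mondays: 2098, 2099, 2100, 2104, 2105, 2106, 2110, 2111, 2116, 2117 → 10.

10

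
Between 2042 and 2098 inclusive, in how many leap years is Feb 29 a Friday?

2

Leap years in 2042–2098: 14 of them.
Feb 29 weekday advances by 5 (mod 7) from one leap year to the next four years later (or differs when a century non-leap intervenes).
Leap-day weekdays: 2044:Mon 2048:Sat 2052:Thu 2056:Tue 2060:Sun 2064:Fri✓ 2068:Wed 2072:Mon 2076:Sat 2080:Thu 2084:Tue 2088:Sun 2092:Fri✓ 2096:Wed
Friday: 2064, 2092 → 2.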